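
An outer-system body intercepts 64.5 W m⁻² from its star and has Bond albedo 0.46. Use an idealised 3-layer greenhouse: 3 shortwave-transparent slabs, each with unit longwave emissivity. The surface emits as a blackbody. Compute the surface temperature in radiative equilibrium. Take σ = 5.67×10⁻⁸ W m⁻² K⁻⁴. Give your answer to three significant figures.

157 kelvin

Top-of-atmosphere balance: σT_e⁴ = S(1−α)/4 = 8.708 W m⁻² → T_e = 111.3 K.
Layer-by-layer balance gives σT_s⁴ = (N+1)σT_e⁴, so T_s = 4^¼·111.3 = 157.4 K.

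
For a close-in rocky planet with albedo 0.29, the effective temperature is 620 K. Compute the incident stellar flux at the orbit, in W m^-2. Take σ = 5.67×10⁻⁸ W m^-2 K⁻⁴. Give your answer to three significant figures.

Invert the energy balance for S: S = 4σT⁴/(1−α).
The emitted flux is σT⁴ = 8378 W m^-2.
So S = 4×8378/(1−0.29) = 47200 W m^-2.

47200 W m^-2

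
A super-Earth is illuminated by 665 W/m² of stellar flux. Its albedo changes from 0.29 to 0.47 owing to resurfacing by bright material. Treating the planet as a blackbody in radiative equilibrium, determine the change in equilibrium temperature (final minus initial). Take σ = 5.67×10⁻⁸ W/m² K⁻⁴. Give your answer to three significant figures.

Before: T₁ = [665.0·0.71/(4σ)]^(1/4) = 213.6 K.
Final:   T₂ = [S(1−0.47)/(4σ)]^(1/4) = 198.5 K.
Change: 198.5 − 213.6 = -15.06 K.

-15.1 K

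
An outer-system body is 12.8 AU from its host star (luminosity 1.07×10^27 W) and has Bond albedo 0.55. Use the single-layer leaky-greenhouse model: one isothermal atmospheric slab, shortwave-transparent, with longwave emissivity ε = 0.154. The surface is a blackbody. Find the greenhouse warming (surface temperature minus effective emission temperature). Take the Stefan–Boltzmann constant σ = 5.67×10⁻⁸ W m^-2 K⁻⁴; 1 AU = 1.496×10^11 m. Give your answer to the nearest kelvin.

2 kelvin

Orbital distance: d = 12.8 AU = 1.915×10^12 m.
Flux at the orbit: S = L/(4πd²) = 1.07×10^27/(4π·(1.91×10^12)²) = 23.22 W m^-2.
The planet radiates to space at T_e = [S(1−α)/(4σ)]^(1/4) = 82.39 K.
For a single slab of emissivity ε, T_s⁴ = 2T_e⁴/(2−ε); thus T_s = 82.39·(1.083)^(1/4) = 84.06 K.
Greenhouse warming: T_s − T_e = 1.667 K.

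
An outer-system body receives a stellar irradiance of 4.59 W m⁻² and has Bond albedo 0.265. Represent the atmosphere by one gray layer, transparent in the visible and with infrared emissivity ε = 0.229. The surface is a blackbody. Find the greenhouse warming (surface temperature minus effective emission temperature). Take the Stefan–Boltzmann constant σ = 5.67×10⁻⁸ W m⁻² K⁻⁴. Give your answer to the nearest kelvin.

Effective emission temperature (TOA balance): σT_e⁴ = S(1−α)/4 = 0.8434 W m⁻² → T_e = 62.10 K.
For a single slab of emissivity ε, T_s⁴ = 2T_e⁴/(2−ε); thus T_s = 62.10·(1.129)^(1/4) = 64.02 K.
The atmosphere warms the surface by 1.917 K.

2 K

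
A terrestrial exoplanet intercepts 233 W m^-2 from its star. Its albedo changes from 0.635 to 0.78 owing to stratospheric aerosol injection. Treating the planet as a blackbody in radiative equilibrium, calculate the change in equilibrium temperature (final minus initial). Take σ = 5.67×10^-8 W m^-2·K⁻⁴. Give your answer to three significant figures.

Initial: T₁ = [S(1−0.635)/(4σ)]^(1/4) = 139.2 K.
Final:   T₂ = [S(1−0.78)/(4σ)]^(1/4) = 122.6 K.
Change: 122.6 − 139.2 = -16.54 K.

-16.5 kelvin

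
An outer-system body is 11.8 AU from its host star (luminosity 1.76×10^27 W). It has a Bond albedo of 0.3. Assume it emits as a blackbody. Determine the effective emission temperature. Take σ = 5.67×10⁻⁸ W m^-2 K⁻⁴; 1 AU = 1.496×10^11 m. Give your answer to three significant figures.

Orbital distance: d = 11.8 AU = 1.765×10^12 m.
Flux at the orbit: S = L/(4πd²) = 1.76×10^27/(4π·(1.77×10^12)²) = 44.94 W m^-2.
The planet absorbs (1−α)S over its disc πR² and re-emits over 4πR², so the mean absorbed flux is (1−0.3)·44.94/4 = 7.865 W m^-2.
Balancing against σT⁴: T = (7.865/5.67×10⁻⁸)^(1/4) = 108.5 K.

109 K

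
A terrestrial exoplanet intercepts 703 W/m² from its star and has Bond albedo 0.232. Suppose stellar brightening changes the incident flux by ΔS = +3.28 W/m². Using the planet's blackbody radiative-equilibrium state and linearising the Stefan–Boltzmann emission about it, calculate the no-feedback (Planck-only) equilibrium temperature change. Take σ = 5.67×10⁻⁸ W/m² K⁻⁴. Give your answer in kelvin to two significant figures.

Unperturbed T_e = [703.0·(1−0.232)/(4σ)]^¼ = 220.9 K.
Only a fraction (1−α) is absorbed and it's spread over 4πR², so ΔF = (1−α)ΔS/4 = 0.6298 W/m².
Planck response: λ_P = 4σT_e³ = 4·5.67×10⁻⁸·(220.9)³ = 2.444 W/m²/K.
So ΔT₀ = 0.6298/2.444 = 0.258 K.

0.26 K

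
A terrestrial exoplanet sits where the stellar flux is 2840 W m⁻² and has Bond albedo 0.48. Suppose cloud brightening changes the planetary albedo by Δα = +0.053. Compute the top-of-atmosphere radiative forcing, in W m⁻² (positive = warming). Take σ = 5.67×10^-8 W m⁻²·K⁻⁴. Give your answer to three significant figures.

-37.6 W m⁻²

ΔF = −(S/4)Δα = −(2840/4)×(+0.053) = -37.63 W m⁻².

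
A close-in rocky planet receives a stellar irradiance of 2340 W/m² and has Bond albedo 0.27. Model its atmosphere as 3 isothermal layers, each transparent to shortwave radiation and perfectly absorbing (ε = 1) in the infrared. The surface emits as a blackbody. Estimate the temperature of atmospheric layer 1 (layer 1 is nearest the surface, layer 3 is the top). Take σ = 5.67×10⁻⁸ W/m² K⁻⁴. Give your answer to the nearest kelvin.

388 K

OLR = S(1−α)/4 = 427.1 W/m²; the top layer radiates at T_e = 294.6 K.
Each opaque layer satisfies 2T_j⁴ = T_{j−1}⁴ + T_{j+1}⁴, giving T_k⁴ = (N+1−k)T_e⁴.
T_1 = (3)^(1/4)·294.6 = 387.7 K.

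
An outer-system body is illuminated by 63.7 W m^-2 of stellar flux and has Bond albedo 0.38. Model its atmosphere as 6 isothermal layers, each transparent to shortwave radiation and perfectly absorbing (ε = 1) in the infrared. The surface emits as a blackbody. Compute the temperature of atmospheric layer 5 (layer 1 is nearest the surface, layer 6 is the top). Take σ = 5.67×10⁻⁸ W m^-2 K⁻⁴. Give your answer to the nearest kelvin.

OLR = S(1−α)/4 = 9.873 W m^-2; the top layer radiates at T_e = 114.9 K.
Each opaque layer satisfies 2T_j⁴ = T_{j−1}⁴ + T_{j+1}⁴, giving T_k⁴ = (N+1−k)T_e⁴.
With k = 5: T_5 = (6+1−5)^¼·114.9 K = 136.6 K.

137 K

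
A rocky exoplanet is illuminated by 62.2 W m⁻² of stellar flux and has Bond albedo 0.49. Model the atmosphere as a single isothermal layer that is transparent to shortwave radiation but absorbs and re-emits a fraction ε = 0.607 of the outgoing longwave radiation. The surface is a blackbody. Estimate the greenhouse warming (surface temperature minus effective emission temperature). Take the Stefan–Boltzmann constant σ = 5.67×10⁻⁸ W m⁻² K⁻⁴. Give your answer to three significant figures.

10.3 K

At the top of the atmosphere, σT_e⁴ = S(1−α)/4 = 7.931 W m⁻², giving T_e = 108.8 K.
Surface balance with a leaky layer gives σT_s⁴ = σT_e⁴·2/(2−ε), so T_s = T_e·[2/(2−0.607)]^(1/4) = 119.0 K.
The atmosphere warms the surface by 10.29 K.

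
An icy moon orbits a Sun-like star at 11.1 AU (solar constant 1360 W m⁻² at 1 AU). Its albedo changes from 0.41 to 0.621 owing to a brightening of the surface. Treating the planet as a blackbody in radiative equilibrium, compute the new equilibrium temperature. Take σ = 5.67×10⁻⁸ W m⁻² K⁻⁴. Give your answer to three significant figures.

By the inverse-square law, S = 1360/11.1² = 11.04 W m⁻².
T₂ = [S(1−α₂)/(4σ)]^(1/4) = [11.04·0.379/(4σ)]^(1/4) = 65.53 K.

65.5 kelvin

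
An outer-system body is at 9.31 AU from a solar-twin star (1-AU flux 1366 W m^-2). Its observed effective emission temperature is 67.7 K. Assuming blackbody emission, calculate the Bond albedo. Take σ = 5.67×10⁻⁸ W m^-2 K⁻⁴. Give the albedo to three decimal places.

0.698

By the inverse-square law, S = 1366/9.31² = 15.76 W m^-2.
From σT⁴ = S(1−α)/4 we invert for α: 1−α = 4σT⁴/S.
4σT⁴ = 4·5.67×10⁻⁸·(67.7)⁴ = 4.764 W m^-2.
Hence α = 1 − 4.764/15.76 = 0.6977.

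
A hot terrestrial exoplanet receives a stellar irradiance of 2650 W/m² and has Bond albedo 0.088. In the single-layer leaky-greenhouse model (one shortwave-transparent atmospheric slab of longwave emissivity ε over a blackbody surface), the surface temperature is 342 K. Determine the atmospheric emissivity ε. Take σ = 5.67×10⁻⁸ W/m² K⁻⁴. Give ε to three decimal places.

First, T_e = [2650·(1−0.088)/(4σ)]^(1/4) = 321.3 K.
Since (2−ε)/2 = (T_e/T_s)⁴ = 0.7789, ε = 0.4422.

0.442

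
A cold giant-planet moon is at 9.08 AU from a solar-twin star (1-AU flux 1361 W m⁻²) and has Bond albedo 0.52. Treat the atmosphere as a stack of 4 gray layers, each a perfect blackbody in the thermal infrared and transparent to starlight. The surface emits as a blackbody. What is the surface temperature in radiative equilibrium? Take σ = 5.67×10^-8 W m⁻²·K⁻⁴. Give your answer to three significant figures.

115 K

Irradiance scales as 1/d², so S = 1361 W m⁻² × (1/9.08)² = 16.51 W m⁻².
OLR = S(1−α)/4 = 1.981 W m⁻²; the top layer radiates at T_e = 76.88 K.
Layer-by-layer balance gives σT_s⁴ = (N+1)σT_e⁴, so T_s = 5^¼·76.88 = 115.0 K.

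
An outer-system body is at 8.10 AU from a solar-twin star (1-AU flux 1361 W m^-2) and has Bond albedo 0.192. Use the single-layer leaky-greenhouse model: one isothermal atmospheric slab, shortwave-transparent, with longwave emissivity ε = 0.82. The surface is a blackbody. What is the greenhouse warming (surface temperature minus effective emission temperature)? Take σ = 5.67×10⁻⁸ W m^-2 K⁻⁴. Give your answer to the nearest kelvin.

Flux at the orbit: S = 1361/(8.10)² = 20.74 W m^-2.
Effective emission temperature (TOA balance): σT_e⁴ = S(1−α)/4 = 4.190 W m^-2 → T_e = 92.72 K.
For a single slab of emissivity ε, T_s⁴ = 2T_e⁴/(2−ε); thus T_s = 92.72·(1.695)^(1/4) = 105.8 K.
Greenhouse warming: T_s − T_e = 13.07 K.

13 K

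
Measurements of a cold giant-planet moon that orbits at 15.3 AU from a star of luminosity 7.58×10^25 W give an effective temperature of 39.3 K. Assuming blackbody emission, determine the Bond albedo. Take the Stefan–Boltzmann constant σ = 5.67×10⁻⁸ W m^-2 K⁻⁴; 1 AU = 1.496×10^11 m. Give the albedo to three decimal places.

d = 15.3 × 1.496×10^11 m = 2.289×10^12 m.
Spreading L over a sphere of radius d: S = 7.58×10^25/(4π·2.29×10^12²) = 1.151 W m^-2.
Energy balance: S(1−α)/4 = σT⁴, so 1−α = 4σT⁴/S.
σT⁴ = 0.1353 W m^-2, so 4σT⁴ = 0.5410 W m^-2.
Hence α = 1 − 0.5410/1.151 = 0.5301.

0.530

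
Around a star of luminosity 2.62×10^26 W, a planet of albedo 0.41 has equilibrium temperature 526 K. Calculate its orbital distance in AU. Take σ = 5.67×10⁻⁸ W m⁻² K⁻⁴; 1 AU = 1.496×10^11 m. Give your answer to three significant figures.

0.178 AU

Energy balance gives S = 4σT⁴/(1−α) = 29430 W m⁻².
S = L/(4πd²) → d = √(L/4πS) = √(2.62×10^26/(4π·29430)) = 2.662×10^10 m = 0.1779 AU.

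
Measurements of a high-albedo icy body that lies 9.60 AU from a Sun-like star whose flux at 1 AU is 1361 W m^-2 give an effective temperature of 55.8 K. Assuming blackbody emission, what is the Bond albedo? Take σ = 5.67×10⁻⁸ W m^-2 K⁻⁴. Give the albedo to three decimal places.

Irradiance scales as 1/d², so S = 1361 W m^-2 × (1/9.60)² = 14.77 W m^-2.
Rearranging the radiative balance, α = 1 − 4σT⁴/S.
4σT⁴ = 4·5.67×10⁻⁸·(55.8)⁴ = 2.199 W m^-2.
Hence α = 1 − 2.199/14.77 = 0.8511.

0.851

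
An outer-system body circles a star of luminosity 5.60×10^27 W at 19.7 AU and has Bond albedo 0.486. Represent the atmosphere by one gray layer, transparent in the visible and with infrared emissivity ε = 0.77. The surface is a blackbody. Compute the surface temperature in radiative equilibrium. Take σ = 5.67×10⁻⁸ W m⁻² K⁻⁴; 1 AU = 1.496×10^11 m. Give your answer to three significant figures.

d = 19.7 × 1.496×10^11 m = 2.947×10^12 m.
Flux at the orbit: S = L/(4πd²) = 5.60×10^27/(4π·(2.95×10^12)²) = 51.31 W m⁻².
The planet radiates to space at T_e = [S(1−α)/(4σ)]^(1/4) = 103.8 K.
The surface balance (absorbed SW + ε·downward IR = σT_s⁴) with T_a⁴ = T_s⁴/2 reduces to T_s = T_e·[2/(2−ε)]^¼ = 117.3 K.

117 kelvin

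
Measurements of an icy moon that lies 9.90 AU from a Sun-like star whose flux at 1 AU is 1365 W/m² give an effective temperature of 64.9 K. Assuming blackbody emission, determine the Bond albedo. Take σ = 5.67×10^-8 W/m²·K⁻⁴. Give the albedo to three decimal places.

Flux at the orbit: S = 1365/(9.90)² = 13.93 W/m².
Rearranging the radiative balance, α = 1 − 4σT⁴/S.
4σT⁴ = 4·5.67×10⁻⁸·(64.9)⁴ = 4.024 W/m².
1−α = 4.024/13.93 = 0.2889, so α = 0.7111.

0.711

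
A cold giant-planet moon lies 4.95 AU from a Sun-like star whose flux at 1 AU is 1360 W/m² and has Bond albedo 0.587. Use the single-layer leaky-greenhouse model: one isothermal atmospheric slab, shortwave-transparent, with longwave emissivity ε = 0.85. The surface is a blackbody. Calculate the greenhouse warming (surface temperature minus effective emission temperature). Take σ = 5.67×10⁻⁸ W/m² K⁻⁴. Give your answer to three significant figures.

Flux at the orbit: S = 1360/(4.95)² = 55.50 W/m².
The planet radiates to space at T_e = [S(1−α)/(4σ)]^(1/4) = 100.3 K.
The surface balance (absorbed SW + ε·downward IR = σT_s⁴) with T_a⁴ = T_s⁴/2 reduces to T_s = T_e·[2/(2−ε)]^¼ = 115.1 K.
T_s − T_e = 115.1 − 100.3 = 14.88 K.

14.9 K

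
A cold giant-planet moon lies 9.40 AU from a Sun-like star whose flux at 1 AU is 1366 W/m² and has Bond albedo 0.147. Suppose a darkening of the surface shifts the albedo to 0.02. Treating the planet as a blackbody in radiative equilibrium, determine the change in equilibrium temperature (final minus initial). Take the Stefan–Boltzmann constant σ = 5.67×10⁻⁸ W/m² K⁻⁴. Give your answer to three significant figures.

By the inverse-square law, S = 1366/9.40² = 15.46 W/m².
Before: T₁ = [15.46·0.853/(4σ)]^(1/4) = 87.32 K.
With α = 0.02, T₂ = 90.41 K.
Change: 90.41 − 87.32 = 3.083 K.

3.08 K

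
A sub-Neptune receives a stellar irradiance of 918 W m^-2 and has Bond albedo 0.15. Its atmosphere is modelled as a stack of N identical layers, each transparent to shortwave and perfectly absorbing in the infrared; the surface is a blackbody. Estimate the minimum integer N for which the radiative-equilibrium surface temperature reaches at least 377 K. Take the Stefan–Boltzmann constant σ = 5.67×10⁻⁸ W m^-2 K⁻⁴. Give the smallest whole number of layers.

Top-of-atmosphere balance: σT_e⁴ = S(1−α)/4 = 195.1 W m^-2 → T_e = 242.2 K.
T_s = (N+1)^(1/4)·T_e ≥ 377 K requires N+1 ≥ (T_s/T_e)⁴ = (377/242.2)⁴ = 5.871.
So N ≥ 4.871; the smallest integer is N = 5.

5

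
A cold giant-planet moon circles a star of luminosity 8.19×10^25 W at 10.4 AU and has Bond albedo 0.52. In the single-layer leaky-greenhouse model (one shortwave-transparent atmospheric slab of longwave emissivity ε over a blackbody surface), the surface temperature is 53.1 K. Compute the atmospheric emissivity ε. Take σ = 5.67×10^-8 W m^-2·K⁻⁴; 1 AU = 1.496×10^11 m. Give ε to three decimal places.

d = 10.4 × 1.496×10^11 m = 1.556×10^12 m.
S = L/(4πd²) = 2.692 W m^-2.
TOA balance gives T_e = 48.86 K.
Since (2−ε)/2 = (T_e/T_s)⁴ = 0.7167, ε = 0.5665.

0.567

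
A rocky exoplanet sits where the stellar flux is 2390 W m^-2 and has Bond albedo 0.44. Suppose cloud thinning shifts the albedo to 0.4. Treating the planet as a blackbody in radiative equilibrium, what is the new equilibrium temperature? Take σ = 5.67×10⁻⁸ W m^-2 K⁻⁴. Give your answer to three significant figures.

282 K

With the new albedo, S(1−α₂)/4 = 358.5 W m^-2, so T₂ = 282.0 K.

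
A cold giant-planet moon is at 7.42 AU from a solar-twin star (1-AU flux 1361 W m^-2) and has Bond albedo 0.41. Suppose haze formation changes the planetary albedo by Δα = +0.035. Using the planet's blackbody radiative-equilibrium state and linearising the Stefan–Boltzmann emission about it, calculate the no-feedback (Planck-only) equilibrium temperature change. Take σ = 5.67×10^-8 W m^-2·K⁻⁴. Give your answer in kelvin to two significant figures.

By the inverse-square law, S = 1361/7.42² = 24.72 W m^-2.
Reference equilibrium: T_e = [S(1−α)/(4σ)]^(1/4) = 89.55 K.
ΔF = −(S/4)Δα = −(24.72/4)×(+0.035) = -0.2163 W m^-2.
The Planck feedback parameter is 4σT_e³ = 0.1629 W m^-2/K.
Hence the no-feedback warming is ΔF/(4σT_e³) = -1.33 K.

-1.3 K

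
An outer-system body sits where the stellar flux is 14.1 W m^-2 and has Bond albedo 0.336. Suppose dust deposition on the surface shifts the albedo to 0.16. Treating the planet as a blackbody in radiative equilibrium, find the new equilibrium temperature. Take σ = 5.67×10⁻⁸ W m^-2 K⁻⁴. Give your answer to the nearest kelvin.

New equilibrium: T₂ = [(1−0.16)·14.10/(4σ)]^(1/4) = 85.01 K.

85 K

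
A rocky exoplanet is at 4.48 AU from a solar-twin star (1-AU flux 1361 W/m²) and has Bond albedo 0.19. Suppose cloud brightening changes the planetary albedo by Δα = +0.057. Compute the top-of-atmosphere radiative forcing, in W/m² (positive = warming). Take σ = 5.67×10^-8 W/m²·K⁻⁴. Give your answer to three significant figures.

Flux at the orbit: S = 1361/(4.48)² = 67.81 W/m².
The change in absorbed flux is Δ[S(1−α)/4] = −SΔα/4 = -0.9663 W/m².

-0.966 W/m²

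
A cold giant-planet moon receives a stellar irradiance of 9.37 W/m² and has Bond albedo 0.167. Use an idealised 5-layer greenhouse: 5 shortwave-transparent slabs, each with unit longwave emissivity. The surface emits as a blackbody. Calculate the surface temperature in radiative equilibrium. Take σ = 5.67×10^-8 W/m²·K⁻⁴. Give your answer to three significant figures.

120 K

OLR = S(1−α)/4 = 1.951 W/m²; the top layer radiates at T_e = 76.59 K.
For an N-layer opaque stack, T_s⁴ = (N+1)T_e⁴, hence T_s = (6)^(1/4)×76.59 K = 119.9 K.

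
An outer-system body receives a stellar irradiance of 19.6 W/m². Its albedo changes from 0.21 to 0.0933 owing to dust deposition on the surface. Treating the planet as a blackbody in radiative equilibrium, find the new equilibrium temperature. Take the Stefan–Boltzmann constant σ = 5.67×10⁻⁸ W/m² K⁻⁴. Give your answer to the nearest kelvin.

94 K

New equilibrium: T₂ = [(1−0.0933)·19.60/(4σ)]^(1/4) = 94.08 K.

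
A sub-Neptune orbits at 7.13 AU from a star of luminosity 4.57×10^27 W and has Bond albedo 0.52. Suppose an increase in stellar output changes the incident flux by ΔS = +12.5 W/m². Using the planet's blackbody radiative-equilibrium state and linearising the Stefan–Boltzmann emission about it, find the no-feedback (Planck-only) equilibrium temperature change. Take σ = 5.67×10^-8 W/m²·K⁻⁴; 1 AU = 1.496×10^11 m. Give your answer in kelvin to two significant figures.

d = 7.13 × 1.496×10^11 m = 1.067×10^12 m.
Spreading L over a sphere of radius d: S = 4.57×10^27/(4π·1.07×10^12²) = 319.6 W/m².
Reference equilibrium: T_e = [S(1−α)/(4σ)]^(1/4) = 161.3 K.
ΔF = Δ[S(1−α)]/4 = (1−0.52)·+12.5/4 = 1.500 W/m².
Planck response: λ_P = 4σT_e³ = 4·5.67×10⁻⁸·(161.3)³ = 0.9513 W/m²/K.
So ΔT₀ = 1.500/0.9513 = 1.58 K.

1.6 K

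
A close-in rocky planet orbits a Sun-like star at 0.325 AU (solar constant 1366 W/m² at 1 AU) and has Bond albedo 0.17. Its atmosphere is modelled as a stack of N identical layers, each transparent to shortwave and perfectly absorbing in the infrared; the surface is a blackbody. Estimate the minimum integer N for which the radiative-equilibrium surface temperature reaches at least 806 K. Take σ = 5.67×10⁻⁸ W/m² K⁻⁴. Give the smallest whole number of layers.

Flux at the orbit: S = 1366/(0.325)² = 12930 W/m².
The effective emission temperature is T_e = [S(1−α)/(4σ)]^¼ = 466.4 K.
Need (N+1)T_e⁴ ≥ T_s⁴, i.e. N+1 ≥ (806/466.4)⁴ = 8.917.
So N ≥ 7.917; the smallest integer is N = 8.

8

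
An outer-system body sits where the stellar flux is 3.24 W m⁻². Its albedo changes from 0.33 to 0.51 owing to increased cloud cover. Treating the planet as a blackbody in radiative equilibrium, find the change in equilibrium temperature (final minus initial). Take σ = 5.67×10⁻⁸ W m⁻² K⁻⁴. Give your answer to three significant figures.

Initial: T₁ = [S(1−0.33)/(4σ)]^(1/4) = 55.62 K.
After:  T₂ = [3.240·0.49/(4σ)]^(1/4) = 51.44 K.
ΔT = T₂ − T₁ = -4.185 K.

-4.18 K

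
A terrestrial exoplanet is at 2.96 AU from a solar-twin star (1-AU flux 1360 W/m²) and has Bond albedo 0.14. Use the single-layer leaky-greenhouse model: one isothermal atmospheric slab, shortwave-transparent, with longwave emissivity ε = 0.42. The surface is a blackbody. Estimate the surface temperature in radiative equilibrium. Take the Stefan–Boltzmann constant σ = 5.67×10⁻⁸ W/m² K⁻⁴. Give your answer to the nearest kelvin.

165 kelvin

Irradiance scales as 1/d², so S = 1360 W/m² × (1/2.96)² = 155.2 W/m².
Effective emission temperature (TOA balance): σT_e⁴ = S(1−α)/4 = 33.37 W/m² → T_e = 155.8 K.
The surface balance (absorbed SW + ε·downward IR = σT_s⁴) with T_a⁴ = T_s⁴/2 reduces to T_s = T_e·[2/(2−ε)]^¼ = 165.2 K.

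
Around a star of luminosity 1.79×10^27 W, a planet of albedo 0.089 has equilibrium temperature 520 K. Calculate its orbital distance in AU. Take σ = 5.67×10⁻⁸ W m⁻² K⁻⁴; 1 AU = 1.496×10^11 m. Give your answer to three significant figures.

The flux needed for this T is 4σT⁴/(1−0.089) = 18200 W m⁻².
S = L/(4πd²) → d = √(L/4πS) = √(1.79×10^27/(4π·18200)) = 8.846×10^10 m = 0.5913 AU.

0.591 AU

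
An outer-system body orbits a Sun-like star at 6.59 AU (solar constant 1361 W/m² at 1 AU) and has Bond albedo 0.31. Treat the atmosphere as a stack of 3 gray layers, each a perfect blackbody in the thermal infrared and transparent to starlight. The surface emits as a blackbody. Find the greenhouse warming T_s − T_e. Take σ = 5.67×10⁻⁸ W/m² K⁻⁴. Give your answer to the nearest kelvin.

41 kelvin

By the inverse-square law, S = 1361/6.59² = 31.34 W/m².
Top-of-atmosphere balance: σT_e⁴ = S(1−α)/4 = 5.406 W/m² → T_e = 98.82 K.
Surface: T_s = (4)^¼·T_e = 139.7 K.
Warming: T_s − T_e = 40.93 K.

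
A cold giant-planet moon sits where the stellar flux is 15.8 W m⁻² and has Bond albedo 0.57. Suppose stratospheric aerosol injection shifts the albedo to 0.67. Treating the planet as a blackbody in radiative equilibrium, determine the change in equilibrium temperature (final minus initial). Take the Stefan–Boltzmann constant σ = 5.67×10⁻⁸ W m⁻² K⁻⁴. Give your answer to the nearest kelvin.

-5 kelvin

Initial: T₁ = [S(1−0.57)/(4σ)]^(1/4) = 73.98 K.
With α = 0.67, T₂ = 69.24 K.
Change: 69.24 − 73.98 = -4.737 K.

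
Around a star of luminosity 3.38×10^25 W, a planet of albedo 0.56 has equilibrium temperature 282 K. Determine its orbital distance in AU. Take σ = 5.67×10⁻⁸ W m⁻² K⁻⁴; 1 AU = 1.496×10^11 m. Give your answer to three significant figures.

0.192 AU

Required flux: S = 4σT⁴/(1−α) = 3260 W m⁻².
From L = 4πd²S, d = √(3.38×10^25/(4π·3260)) = 2.872×10^10 m = 0.1920 AU.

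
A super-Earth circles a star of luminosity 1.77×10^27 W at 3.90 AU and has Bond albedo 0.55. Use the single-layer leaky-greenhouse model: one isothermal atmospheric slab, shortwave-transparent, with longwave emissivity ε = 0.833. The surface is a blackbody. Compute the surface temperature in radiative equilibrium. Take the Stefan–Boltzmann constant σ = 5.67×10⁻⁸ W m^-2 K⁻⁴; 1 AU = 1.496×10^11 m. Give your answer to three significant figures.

194 K

Orbital distance: d = 3.90 AU = 5.834×10^11 m.
Flux at the orbit: S = L/(4πd²) = 1.77×10^27/(4π·(5.83×10^11)²) = 413.8 W m^-2.
At the top of the atmosphere, σT_e⁴ = S(1−α)/4 = 46.55 W m^-2, giving T_e = 169.3 K.
Surface balance with a leaky layer gives σT_s⁴ = σT_e⁴·2/(2−ε), so T_s = T_e·[2/(2−0.833)]^(1/4) = 193.7 K.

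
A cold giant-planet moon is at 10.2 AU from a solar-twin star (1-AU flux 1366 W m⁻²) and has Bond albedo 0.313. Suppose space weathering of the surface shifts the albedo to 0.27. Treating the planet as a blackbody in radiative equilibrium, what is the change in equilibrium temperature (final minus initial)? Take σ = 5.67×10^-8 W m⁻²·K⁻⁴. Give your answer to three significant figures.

Irradiance scales as 1/d², so S = 1366 W m⁻² × (1/10.2)² = 13.13 W m⁻².
With α = 0.313, T₁ = 79.41 K.
With α = 0.27, T₂ = 80.63 K.
ΔT = T₂ − T₁ = 1.214 K.

1.21 kelvin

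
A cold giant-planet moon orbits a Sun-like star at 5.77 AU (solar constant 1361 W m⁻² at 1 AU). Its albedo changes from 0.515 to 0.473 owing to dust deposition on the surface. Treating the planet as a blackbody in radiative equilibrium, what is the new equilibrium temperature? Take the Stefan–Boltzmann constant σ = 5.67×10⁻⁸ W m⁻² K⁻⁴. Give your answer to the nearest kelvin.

99 K

Flux at the orbit: S = 1361/(5.77)² = 40.88 W m⁻².
New equilibrium: T₂ = [(1−0.473)·40.88/(4σ)]^(1/4) = 98.72 K.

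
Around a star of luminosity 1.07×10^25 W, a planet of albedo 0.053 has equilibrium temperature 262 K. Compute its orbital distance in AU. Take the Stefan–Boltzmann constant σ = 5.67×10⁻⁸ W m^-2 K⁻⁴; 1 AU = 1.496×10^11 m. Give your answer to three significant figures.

0.184 AU

Required flux: S = 4σT⁴/(1−α) = 1128 W m^-2.
From L = 4πd²S, d = √(1.07×10^25/(4π·1128)) = 2.747×10^10 m = 0.1836 AU.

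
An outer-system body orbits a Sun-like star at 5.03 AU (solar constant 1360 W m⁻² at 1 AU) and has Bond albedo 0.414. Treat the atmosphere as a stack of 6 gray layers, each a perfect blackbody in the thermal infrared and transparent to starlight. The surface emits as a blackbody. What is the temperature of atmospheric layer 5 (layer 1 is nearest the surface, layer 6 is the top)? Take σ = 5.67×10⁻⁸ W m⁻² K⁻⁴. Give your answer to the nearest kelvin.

129 K

By the inverse-square law, S = 1360/5.03² = 53.75 W m⁻².
OLR = S(1−α)/4 = 7.875 W m⁻²; the top layer radiates at T_e = 108.6 K.
The net upward flux σT_e⁴ is constant between every pair of levels, so T_k⁴ = (N+1−k)T_e⁴.
T_5 = (2)^(1/4)·108.6 = 129.1 K.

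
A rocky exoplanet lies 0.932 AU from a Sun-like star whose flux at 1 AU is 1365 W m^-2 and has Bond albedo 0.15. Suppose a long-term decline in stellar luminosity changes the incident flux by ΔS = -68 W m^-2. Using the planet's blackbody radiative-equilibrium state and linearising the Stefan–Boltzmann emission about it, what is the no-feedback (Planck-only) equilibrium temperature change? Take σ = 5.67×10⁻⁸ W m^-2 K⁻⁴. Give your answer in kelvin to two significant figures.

By the inverse-square law, S = 1365/0.932² = 1571 W m^-2.
The baseline emission temperature is T_e = 277.0 K.
ΔF = Δ[S(1−α)]/4 = (1−0.15)·-68/4 = -14.45 W m^-2.
Linearising σT⁴ gives d(σT⁴)/dT = 4σT_e³ = 4.822 W m^-2 per K.
ΔT₀ = ΔF/λ_P = -14.45/4.822 = -3.00 K.

-3.0 K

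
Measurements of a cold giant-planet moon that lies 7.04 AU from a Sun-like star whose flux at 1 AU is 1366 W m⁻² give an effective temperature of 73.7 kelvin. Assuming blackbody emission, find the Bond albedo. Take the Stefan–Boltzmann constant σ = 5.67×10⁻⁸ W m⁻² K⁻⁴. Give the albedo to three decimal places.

0.757

Flux at the orbit: S = 1366/(7.04)² = 27.56 W m⁻².
Rearranging the radiative balance, α = 1 − 4σT⁴/S.
4σT⁴ = 4·5.67×10⁻⁸·(73.7)⁴ = 6.691 W m⁻².
Hence α = 1 − 6.691/27.56 = 0.7572.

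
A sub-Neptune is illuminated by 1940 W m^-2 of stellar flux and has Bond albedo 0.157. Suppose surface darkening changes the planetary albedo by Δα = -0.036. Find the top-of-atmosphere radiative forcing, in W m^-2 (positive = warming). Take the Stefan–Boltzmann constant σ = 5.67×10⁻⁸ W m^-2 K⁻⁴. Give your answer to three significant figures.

TOA radiative forcing: ΔF = −S·Δα/4 = −1940·(-0.036)/4 = 17.46 W m^-2.

17.5 W m^-2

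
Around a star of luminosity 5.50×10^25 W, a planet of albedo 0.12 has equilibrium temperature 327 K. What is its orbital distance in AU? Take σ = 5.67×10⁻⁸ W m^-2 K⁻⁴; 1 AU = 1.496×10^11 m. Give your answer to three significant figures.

0.258 AU

Energy balance gives S = 4σT⁴/(1−α) = 2947 W m^-2.
From L = 4πd²S, d = √(5.50×10^25/(4π·2947)) = 3.854×10^10 m = 0.2576 AU.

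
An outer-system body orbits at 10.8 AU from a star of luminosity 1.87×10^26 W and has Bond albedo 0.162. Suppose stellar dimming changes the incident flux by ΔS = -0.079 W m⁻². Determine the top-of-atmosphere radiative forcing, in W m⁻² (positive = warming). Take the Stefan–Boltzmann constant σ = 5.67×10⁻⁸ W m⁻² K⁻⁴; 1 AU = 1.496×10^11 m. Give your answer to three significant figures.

Orbital distance: d = 10.8 AU = 1.616×10^12 m.
Spreading L over a sphere of radius d: S = 1.87×10^26/(4π·1.62×10^12²) = 5.701 W m⁻².
TOA radiative forcing: ΔF = (1−α)ΔS/4 = 0.838·(-0.079)/4 = -0.01655 W m⁻².

-0.0166 W m⁻²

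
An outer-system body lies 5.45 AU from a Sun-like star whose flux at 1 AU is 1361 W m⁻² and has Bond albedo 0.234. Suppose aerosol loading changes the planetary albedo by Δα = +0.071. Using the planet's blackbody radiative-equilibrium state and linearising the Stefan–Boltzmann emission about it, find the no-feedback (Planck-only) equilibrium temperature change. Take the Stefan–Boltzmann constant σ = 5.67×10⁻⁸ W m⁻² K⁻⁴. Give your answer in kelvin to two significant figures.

By the inverse-square law, S = 1361/5.45² = 45.82 W m⁻².
Reference equilibrium: T_e = [S(1−α)/(4σ)]^(1/4) = 111.5 K.
The change in absorbed flux is Δ[S(1−α)/4] = −SΔα/4 = -0.8133 W m⁻².
Linearising σT⁴ gives d(σT⁴)/dT = 4σT_e³ = 0.3147 W m⁻² per K.
ΔT₀ = ΔF/λ_P = -0.8133/0.3147 = -2.58 K.

-2.6 kelvin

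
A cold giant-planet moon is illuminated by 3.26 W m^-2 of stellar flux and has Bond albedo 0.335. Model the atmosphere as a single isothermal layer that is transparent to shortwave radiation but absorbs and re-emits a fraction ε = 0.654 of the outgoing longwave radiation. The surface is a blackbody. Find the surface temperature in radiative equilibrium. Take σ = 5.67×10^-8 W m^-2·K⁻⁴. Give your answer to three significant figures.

61.4 K

The planet radiates to space at T_e = [S(1−α)/(4σ)]^(1/4) = 55.60 K.
For a single slab of emissivity ε, T_s⁴ = 2T_e⁴/(2−ε); thus T_s = 55.60·(1.486)^(1/4) = 61.39 K.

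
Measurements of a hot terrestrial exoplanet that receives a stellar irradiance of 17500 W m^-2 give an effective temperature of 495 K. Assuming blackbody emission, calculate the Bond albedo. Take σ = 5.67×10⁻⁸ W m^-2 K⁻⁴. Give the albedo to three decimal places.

Rearranging the radiative balance, α = 1 − 4σT⁴/S.
σT⁴ = 3404 W m^-2, so 4σT⁴ = 13620 W m^-2.
Hence α = 1 − 13620/17500 = 0.2219.

0.222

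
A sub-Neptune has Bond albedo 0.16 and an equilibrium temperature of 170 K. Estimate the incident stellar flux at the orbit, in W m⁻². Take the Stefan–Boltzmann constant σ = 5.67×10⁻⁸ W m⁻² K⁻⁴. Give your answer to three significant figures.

226 W m⁻²

From S(1−α)/4 = σT⁴: S = 4σT⁴/(1−α).
σT⁴ = 5.67×10⁻⁸·(170)⁴ = 47.36 W m⁻².
S = 4·47.36/0.84 = 225.5 W m⁻².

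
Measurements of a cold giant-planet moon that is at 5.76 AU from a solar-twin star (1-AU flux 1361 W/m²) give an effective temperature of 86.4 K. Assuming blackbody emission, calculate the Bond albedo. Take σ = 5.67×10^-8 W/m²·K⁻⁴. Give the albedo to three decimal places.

By the inverse-square law, S = 1361/5.76² = 41.02 W/m².
From σT⁴ = S(1−α)/4 we invert for α: 1−α = 4σT⁴/S.
4σT⁴ = 4·5.67×10⁻⁸·(86.4)⁴ = 12.64 W/m².
1−α = 12.64/41.02 = 0.3081, so α = 0.6919.

0.692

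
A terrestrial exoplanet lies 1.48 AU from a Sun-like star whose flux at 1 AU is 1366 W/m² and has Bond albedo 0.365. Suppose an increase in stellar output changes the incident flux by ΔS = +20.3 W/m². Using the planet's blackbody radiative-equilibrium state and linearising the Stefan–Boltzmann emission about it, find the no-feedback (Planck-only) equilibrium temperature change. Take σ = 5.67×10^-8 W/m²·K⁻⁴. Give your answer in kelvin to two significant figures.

1.7 K

Irradiance scales as 1/d², so S = 1366 W/m² × (1/1.48)² = 623.6 W/m².
The baseline emission temperature is T_e = 204.4 K.
ΔF = Δ[S(1−α)]/4 = (1−0.365)·+20.3/4 = 3.223 W/m².
The Planck feedback parameter is 4σT_e³ = 1.937 W/m²/K.
So ΔT₀ = 3.223/1.937 = 1.66 K.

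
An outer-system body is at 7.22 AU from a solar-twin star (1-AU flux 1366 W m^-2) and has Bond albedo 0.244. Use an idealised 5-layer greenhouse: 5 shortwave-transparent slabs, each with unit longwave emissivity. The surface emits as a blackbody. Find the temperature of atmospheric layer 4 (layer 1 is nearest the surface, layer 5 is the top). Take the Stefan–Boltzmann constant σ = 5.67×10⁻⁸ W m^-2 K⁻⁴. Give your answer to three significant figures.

115 K

Flux at the orbit: S = 1366/(7.22)² = 26.20 W m^-2.
OLR = S(1−α)/4 = 4.953 W m^-2; the top layer radiates at T_e = 96.67 K.
In the N-layer model, layer k (counted from the surface) has T_k = (N+1−k)^(1/4)·T_e.
T_4 = (2)^(1/4)·96.67 = 115.0 K.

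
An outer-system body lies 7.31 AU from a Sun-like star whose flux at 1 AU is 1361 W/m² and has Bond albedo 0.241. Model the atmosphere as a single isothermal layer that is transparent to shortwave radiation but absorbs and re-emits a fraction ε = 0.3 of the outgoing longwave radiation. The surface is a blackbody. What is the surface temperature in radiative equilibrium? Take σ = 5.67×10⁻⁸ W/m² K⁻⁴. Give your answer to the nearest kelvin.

Flux at the orbit: S = 1361/(7.31)² = 25.47 W/m².
At the top of the atmosphere, σT_e⁴ = S(1−α)/4 = 4.833 W/m², giving T_e = 96.08 K.
Surface balance with a leaky layer gives σT_s⁴ = σT_e⁴·2/(2−ε), so T_s = T_e·[2/(2−0.3)]^(1/4) = 100.1 K.

100 K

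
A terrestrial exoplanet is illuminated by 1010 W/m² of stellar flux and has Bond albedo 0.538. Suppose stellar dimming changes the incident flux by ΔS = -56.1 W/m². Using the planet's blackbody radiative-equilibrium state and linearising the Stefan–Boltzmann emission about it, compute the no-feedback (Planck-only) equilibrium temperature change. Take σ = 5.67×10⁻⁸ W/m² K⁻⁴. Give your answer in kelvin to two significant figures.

Unperturbed T_e = [1010·(1−0.538)/(4σ)]^¼ = 213.0 K.
ΔF = Δ[S(1−α)]/4 = (1−0.538)·-56.1/4 = -6.480 W/m².
The Planck feedback parameter is 4σT_e³ = 2.191 W/m²/K.
ΔT₀ = ΔF/λ_P = -6.480/2.191 = -2.96 K.

-3.0 K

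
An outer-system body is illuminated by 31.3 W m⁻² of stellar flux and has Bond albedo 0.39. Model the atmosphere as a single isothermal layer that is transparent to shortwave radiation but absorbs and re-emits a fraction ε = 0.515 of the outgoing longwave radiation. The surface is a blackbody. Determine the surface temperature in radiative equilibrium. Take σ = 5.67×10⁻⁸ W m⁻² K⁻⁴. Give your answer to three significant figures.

At the top of the atmosphere, σT_e⁴ = S(1−α)/4 = 4.773 W m⁻², giving T_e = 95.79 K.
For a single slab of emissivity ε, T_s⁴ = 2T_e⁴/(2−ε); thus T_s = 95.79·(1.347)^(1/4) = 103.2 K.

103 K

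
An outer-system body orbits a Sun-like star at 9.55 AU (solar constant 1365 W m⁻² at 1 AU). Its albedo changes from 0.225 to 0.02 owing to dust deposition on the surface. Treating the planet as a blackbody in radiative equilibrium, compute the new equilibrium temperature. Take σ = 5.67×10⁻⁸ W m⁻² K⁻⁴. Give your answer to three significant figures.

Irradiance scales as 1/d², so S = 1365 W m⁻² × (1/9.55)² = 14.97 W m⁻².
New equilibrium: T₂ = [(1−0.02)·14.97/(4σ)]^(1/4) = 89.68 K.

89.7 K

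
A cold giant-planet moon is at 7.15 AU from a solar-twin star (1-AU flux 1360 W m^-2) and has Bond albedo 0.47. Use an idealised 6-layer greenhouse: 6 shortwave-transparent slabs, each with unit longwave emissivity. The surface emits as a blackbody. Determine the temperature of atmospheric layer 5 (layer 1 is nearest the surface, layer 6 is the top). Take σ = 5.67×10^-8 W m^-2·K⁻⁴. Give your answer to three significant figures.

106 kelvin

Flux at the orbit: S = 1360/(7.15)² = 26.60 W m^-2.
OLR = S(1−α)/4 = 3.525 W m^-2; the top layer radiates at T_e = 88.80 K.
Each opaque layer satisfies 2T_j⁴ = T_{j−1}⁴ + T_{j+1}⁴, giving T_k⁴ = (N+1−k)T_e⁴.
With k = 5: T_5 = (6+1−5)^¼·88.80 K = 105.6 K.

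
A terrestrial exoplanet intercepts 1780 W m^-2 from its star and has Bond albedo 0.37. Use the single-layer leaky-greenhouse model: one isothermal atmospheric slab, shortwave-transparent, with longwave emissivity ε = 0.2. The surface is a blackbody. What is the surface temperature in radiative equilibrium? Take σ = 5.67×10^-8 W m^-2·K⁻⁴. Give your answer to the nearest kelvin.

272 K

The planet radiates to space at T_e = [S(1−α)/(4σ)]^(1/4) = 265.2 K.
Surface balance with a leaky layer gives σT_s⁴ = σT_e⁴·2/(2−ε), so T_s = T_e·[2/(2−0.2)]^(1/4) = 272.3 K.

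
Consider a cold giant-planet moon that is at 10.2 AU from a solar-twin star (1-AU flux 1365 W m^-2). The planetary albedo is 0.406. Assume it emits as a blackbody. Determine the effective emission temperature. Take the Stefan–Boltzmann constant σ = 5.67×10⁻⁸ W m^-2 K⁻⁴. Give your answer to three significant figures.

76.6 K

By the inverse-square law, S = 1365/10.2² = 13.12 W m^-2.
Absorbed flux (global mean): S(1−α)/4 = 13.12·0.594/4 = 1.948 W m^-2.
In equilibrium σT⁴ equals this, so T = 76.56 K.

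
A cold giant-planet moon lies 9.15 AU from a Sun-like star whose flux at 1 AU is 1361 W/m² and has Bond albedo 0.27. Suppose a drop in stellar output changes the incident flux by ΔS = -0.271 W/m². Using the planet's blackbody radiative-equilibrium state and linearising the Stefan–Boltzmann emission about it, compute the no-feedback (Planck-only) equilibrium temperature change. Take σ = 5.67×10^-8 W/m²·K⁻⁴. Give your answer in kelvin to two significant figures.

Flux at the orbit: S = 1361/(9.15)² = 16.26 W/m².
Reference equilibrium: T_e = [S(1−α)/(4σ)]^(1/4) = 85.05 K.
Only a fraction (1−α) is absorbed and it's spread over 4πR², so ΔF = (1−α)ΔS/4 = -0.04946 W/m².
The Planck feedback parameter is 4σT_e³ = 0.1395 W/m²/K.
Hence the no-feedback warming is ΔF/(4σT_e³) = -0.354 K.

-0.35 kelvin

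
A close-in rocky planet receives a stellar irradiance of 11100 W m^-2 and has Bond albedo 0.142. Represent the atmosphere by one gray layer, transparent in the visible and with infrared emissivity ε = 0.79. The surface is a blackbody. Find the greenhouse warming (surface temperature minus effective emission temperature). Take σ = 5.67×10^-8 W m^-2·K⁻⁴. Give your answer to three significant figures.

60.6 K

The planet radiates to space at T_e = [S(1−α)/(4σ)]^(1/4) = 452.7 K.
The surface balance (absorbed SW + ε·downward IR = σT_s⁴) with T_a⁴ = T_s⁴/2 reduces to T_s = T_e·[2/(2−ε)]^¼ = 513.3 K.
The atmosphere warms the surface by 60.60 K.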